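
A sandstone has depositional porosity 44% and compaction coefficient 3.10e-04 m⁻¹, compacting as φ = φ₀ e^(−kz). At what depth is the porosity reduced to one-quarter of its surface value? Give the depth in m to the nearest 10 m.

4470 m

Working in km (1 km = 1000 m; k in km⁻¹ = k in m⁻¹ × 1000):
φ/φ₀ = 1/4 ⇒ exp(−k·z) = 1/4 ⇒ z = ln(4) / k
z = 1.3863 / 0.31 = 4.472 km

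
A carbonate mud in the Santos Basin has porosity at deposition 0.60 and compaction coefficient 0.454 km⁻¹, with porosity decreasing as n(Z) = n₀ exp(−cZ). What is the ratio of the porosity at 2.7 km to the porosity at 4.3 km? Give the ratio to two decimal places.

2.07

n(Z₁)/n(Z₂) = e^(−c·Z₁)/e^(−c·Z₂) = e^{c(Z₂−Z₁)}
= exp(0.454 × 1.6) = exp(0.7264) = 2.0676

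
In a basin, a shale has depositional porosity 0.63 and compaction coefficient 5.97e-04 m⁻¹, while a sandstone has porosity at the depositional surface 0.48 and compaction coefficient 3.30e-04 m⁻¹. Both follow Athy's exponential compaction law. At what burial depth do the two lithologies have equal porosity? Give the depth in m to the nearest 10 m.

1020 m

Working in km (1 km = 1000 m; c in km⁻¹ = c in m⁻¹ × 1000):
Set φ₀ₐ e^(−cₐZ) = φ₀ᵦ e^(−cᵦZ) ⇒ ln(φ₀ₐ/φ₀ᵦ) = (cₐ − cᵦ)·Z
Z = ln(0.63/0.48) / (0.597 − 0.33) = 0.2719 / 0.267 = 1.018 km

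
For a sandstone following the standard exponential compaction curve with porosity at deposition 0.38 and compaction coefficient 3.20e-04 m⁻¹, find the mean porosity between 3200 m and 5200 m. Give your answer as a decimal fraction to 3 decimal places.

0.101

Working in km (1 km = 1000 m; β in km⁻¹ = β in m⁻¹ × 1000):
⟨n⟩ = (1/(Z₂−Z₁)) ∫ n₀ e^(−βZ) dZ = n₀·(e^(−β·Z₁) − e^(−β·Z₂)) / (β·(Z₂−Z₁))
e^(−0.32×3.2) = 0.3592; e^(−0.32×5.2) = 0.1894
⟨n⟩ = 0.38 × (0.3592 − 0.1894) / (0.32 × 2) = 0.38 × 0.2653 = 0.1008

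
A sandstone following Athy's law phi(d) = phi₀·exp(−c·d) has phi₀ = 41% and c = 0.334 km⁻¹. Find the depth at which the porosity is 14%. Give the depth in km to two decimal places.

3.22 km

Invert Athy's law: d = ln(phi₀/phi) / c
d = ln(0.41/0.14) / 0.334 = ln(2.929) / 0.334 = 1.0745 / 0.334 = 3.217 km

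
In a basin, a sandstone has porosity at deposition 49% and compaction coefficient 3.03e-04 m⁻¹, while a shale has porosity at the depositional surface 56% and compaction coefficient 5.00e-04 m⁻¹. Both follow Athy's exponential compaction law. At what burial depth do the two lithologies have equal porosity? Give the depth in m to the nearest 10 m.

Working in km (1 km = 1000 m; β in km⁻¹ = β in m⁻¹ × 1000):
Set phi₀ₐ e^(−βₐZ) = phi₀ᵦ e^(−βᵦZ) ⇒ ln(phi₀ₐ/phi₀ᵦ) = (βₐ − βᵦ)·Z
Z = ln(0.49/0.56) / (0.303 − 0.5) = -0.1335 / -0.197 = 0.678 km

680 m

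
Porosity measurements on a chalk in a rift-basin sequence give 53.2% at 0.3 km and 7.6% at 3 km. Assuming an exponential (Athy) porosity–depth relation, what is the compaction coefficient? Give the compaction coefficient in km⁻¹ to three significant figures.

0.721 km⁻¹

Athy: φ(d) = φ₀ e^(−kd) ⇒ φ₁/φ₂ = e^{k(d₂−d₁)} ⇒ k = ln(φ₁/φ₂)/(d₂−d₁)
k = ln(0.532/0.076) / (3 − 0.3) = ln(7) / 2.7 = 1.9459 / 2.7 = 0.7207 km⁻¹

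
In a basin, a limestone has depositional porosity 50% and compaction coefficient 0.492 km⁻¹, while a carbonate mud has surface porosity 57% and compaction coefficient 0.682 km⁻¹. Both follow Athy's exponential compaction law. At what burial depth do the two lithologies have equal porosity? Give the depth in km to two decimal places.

0.69 km

Set phi₀ₐ e^(−kₐZ) = phi₀ᵦ e^(−kᵦZ) ⇒ ln(phi₀ₐ/phi₀ᵦ) = (kₐ − kᵦ)·Z
Z = ln(0.5/0.57) / (0.492 − 0.682) = -0.1310 / -0.19 = 0.690 km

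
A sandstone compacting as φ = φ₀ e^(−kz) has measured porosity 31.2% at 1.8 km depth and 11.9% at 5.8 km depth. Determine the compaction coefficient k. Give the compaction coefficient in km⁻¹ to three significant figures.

0.241 km⁻¹

Athy: φ(z) = φ₀ e^(−kz) ⇒ φ₁/φ₂ = e^{k(z₂−z₁)} ⇒ k = ln(φ₁/φ₂)/(z₂−z₁)
k = ln(0.312/0.119) / (5.8 − 1.8) = ln(2.622) / 4 = 0.9639 / 4 = 0.241 km⁻¹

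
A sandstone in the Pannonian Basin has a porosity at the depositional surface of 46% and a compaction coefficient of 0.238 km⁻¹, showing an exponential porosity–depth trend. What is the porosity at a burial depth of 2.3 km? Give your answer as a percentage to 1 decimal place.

26.6%

phi = phi₀·exp(−k·Z) = 0.46 × exp(−0.238 × 2.3) = 0.46 × exp(−0.5474)
  = 0.46 × 0.5785 = 0.2661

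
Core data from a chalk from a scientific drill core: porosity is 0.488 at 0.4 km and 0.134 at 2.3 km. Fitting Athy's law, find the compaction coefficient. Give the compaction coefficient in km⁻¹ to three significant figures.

0.680 km⁻¹

Athy: n(d) = n₀ e^(−cd) ⇒ n₁/n₂ = e^{c(d₂−d₁)} ⇒ c = ln(n₁/n₂)/(d₂−d₁)
c = ln(0.488/0.134) / (2.3 − 0.4) = ln(3.642) / 1.9 = 1.2925 / 1.9 = 0.6803 km⁻¹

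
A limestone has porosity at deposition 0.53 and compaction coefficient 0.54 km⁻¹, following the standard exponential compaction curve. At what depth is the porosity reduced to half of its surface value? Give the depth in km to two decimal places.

phi/phi₀ = 1/2 ⇒ exp(−c·d) = 1/2 ⇒ d = ln(2) / c
d = 0.6931 / 0.54 = 1.284 km

1.28 km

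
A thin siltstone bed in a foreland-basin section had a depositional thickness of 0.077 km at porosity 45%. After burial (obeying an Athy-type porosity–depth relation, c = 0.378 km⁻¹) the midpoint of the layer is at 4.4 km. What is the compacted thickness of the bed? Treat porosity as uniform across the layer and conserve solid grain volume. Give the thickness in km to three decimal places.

Porosity at 4.4 km: φ = 0.45·exp(−0.378×4.4) = 0.0853
Solid-volume conservation: h(1−φ) = h₀(1−φ₀) ⇒ h = h₀·(1−φ₀)/(1−φ)
h = 0.077 × (1 − 0.45)/(1 − 0.0853) = 0.077 × 0.6013 = 0.0463 km

0.046 km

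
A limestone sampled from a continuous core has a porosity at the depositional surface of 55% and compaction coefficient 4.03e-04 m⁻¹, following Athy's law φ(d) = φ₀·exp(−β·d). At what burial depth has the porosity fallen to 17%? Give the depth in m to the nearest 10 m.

2910 m

Working in km (1 km = 1000 m; β in km⁻¹ = β in m⁻¹ × 1000):
Invert Athy's law: d = ln(φ₀/φ) / β
d = ln(0.55/0.17) / 0.403 = ln(3.235) / 0.403 = 1.1741 / 0.403 = 2.913 km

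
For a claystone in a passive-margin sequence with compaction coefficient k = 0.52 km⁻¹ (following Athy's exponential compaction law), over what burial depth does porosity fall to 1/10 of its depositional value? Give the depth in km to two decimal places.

4.43 km

n/n₀ = 1/10 ⇒ exp(−k·z) = 1/10 ⇒ z = ln(10) / k
z = 2.3026 / 0.52 = 4.428 km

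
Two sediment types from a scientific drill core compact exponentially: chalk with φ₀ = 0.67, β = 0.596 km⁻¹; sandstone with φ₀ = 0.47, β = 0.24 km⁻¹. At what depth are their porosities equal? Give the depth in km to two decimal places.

Set φ₀ₐ e^(−βₐz) = φ₀ᵦ e^(−βᵦz) ⇒ ln(φ₀ₐ/φ₀ᵦ) = (βₐ − βᵦ)·z
z = ln(0.67/0.47) / (0.596 − 0.24) = 0.3545 / 0.356 = 0.996 km

1.00 km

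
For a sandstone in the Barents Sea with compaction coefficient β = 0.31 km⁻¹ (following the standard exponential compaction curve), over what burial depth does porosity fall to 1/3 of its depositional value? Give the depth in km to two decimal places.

phi/phi₀ = 1/3 ⇒ exp(−β·z) = 1/3 ⇒ z = ln(3) / β
z = 1.0986 / 0.31 = 3.544 km

3.54 km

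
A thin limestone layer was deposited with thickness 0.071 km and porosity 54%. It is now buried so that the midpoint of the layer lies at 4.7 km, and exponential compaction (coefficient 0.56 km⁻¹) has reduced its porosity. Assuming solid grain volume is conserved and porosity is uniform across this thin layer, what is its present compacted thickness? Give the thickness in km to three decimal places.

0.034 km

Porosity at 4.7 km: phi = 0.54·exp(−0.56×4.7) = 0.0388
Solid-volume conservation: h(1−phi) = h₀(1−phi₀) ⇒ h = h₀·(1−phi₀)/(1−phi)
h = 0.071 × (1 − 0.54)/(1 − 0.0388) = 0.071 × 0.4786 = 0.0340 km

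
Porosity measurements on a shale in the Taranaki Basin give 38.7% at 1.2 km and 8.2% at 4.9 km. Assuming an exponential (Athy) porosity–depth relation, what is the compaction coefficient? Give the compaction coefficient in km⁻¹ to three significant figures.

Athy: n(z) = n₀ e^(−cz) ⇒ n₁/n₂ = e^{c(z₂−z₁)} ⇒ c = ln(n₁/n₂)/(z₂−z₁)
c = ln(0.387/0.082) / (4.9 − 1.2) = ln(4.72) / 3.7 = 1.5517 / 3.7 = 0.4194 km⁻¹

0.419 km⁻¹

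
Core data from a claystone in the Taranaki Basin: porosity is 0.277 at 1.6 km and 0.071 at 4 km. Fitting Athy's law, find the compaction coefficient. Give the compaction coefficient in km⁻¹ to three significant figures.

Athy: phi(d) = phi₀ e^(−kd) ⇒ phi₁/phi₂ = e^{k(d₂−d₁)} ⇒ k = ln(phi₁/phi₂)/(d₂−d₁)
k = ln(0.277/0.071) / (4 − 1.6) = ln(3.901) / 2.4 = 1.3613 / 2.4 = 0.5672 km⁻¹

0.567 km⁻¹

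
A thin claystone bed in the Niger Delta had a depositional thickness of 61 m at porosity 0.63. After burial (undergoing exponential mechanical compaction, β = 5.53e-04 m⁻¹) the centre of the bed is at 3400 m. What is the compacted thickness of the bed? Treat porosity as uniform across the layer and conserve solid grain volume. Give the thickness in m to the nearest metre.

Working in km (1 km = 1000 m; β in km⁻¹ = β in m⁻¹ × 1000):
Porosity at 3.4 km: phi = 0.63·exp(−0.553×3.4) = 0.0961
Solid-volume conservation: h(1−phi) = h₀(1−phi₀) ⇒ h = h₀·(1−phi₀)/(1−phi)
h = 0.061 × (1 − 0.63)/(1 − 0.0961) = 0.061 × 0.4093 = 0.0250 km

25 m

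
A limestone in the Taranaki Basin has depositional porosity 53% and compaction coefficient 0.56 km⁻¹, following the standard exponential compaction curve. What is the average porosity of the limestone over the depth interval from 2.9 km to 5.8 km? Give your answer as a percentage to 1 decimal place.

⟨n⟩ = (1/(z₂−z₁)) ∫ n₀ e^(−βz) dz = n₀·(e^(−β·z₁) − e^(−β·z₂)) / (β·(z₂−z₁))
e^(−0.56×2.9) = 0.1971; e^(−0.56×5.8) = 0.0389
⟨n⟩ = 0.53 × (0.1971 − 0.0389) / (0.56 × 2.9) = 0.53 × 0.0974 = 0.0516

5.2%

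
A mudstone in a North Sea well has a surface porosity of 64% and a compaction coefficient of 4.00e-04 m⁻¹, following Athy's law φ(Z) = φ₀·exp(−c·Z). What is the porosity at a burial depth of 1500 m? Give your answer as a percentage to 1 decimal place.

35.1%

Working in km (1 km = 1000 m; c in km⁻¹ = c in m⁻¹ × 1000):
φ = φ₀·exp(−c·Z) = 0.64 × exp(−0.4 × 1.5) = 0.64 × exp(−0.6)
  = 0.64 × 0.5488 = 0.3512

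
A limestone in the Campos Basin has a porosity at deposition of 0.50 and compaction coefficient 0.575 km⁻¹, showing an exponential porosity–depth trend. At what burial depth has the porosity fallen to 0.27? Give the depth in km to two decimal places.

Invert Athy's law: z = ln(n₀/n) / c
z = ln(0.5/0.27) / 0.575 = ln(1.852) / 0.575 = 0.6162 / 0.575 = 1.072 km

1.07 km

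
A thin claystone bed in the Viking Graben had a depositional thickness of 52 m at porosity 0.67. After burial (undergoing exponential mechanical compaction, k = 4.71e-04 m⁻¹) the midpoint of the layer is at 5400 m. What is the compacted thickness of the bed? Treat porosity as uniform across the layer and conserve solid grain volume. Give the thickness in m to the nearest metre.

Working in km (1 km = 1000 m; k in km⁻¹ = k in m⁻¹ × 1000):
Porosity at 5.4 km: phi = 0.67·exp(−0.471×5.4) = 0.0527
Solid-volume conservation: h(1−phi) = h₀(1−phi₀) ⇒ h = h₀·(1−phi₀)/(1−phi)
h = 0.052 × (1 − 0.67)/(1 − 0.0527) = 0.052 × 0.3483 = 0.0181 km

18 m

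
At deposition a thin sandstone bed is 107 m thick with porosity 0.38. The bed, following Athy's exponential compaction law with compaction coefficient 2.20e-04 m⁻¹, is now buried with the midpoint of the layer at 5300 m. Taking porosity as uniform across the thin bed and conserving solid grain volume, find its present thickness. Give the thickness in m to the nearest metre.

Working in km (1 km = 1000 m; c in km⁻¹ = c in m⁻¹ × 1000):
Porosity at 5.3 km: n = 0.38·exp(−0.22×5.3) = 0.1184
Solid-volume conservation: h(1−n) = h₀(1−n₀) ⇒ h = h₀·(1−n₀)/(1−n)
h = 0.107 × (1 − 0.38)/(1 − 0.1184) = 0.107 × 0.7033 = 0.0753 km

75 m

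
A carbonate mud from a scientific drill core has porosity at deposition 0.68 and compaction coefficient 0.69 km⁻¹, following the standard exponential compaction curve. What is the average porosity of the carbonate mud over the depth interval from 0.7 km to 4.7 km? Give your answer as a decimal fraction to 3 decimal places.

⟨phi⟩ = (1/(z₂−z₁)) ∫ phi₀ e^(−cz) dz = phi₀·(e^(−c·z₁) − e^(−c·z₂)) / (c·(z₂−z₁))
e^(−0.69×0.7) = 0.6169; e^(−0.69×4.7) = 0.0390
⟨phi⟩ = 0.68 × (0.6169 − 0.0390) / (0.69 × 4) = 0.68 × 0.2094 = 0.1424

0.142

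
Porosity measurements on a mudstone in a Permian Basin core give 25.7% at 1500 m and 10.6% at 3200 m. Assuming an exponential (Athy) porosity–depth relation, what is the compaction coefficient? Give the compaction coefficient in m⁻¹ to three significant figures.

Working in km (1 km = 1000 m; β in km⁻¹ = β in m⁻¹ × 1000):
Athy: phi(z) = phi₀ e^(−βz) ⇒ phi₁/phi₂ = e^{β(z₂−z₁)} ⇒ β = ln(phi₁/phi₂)/(z₂−z₁)
β = ln(0.257/0.106) / (3.2 − 1.5) = ln(2.425) / 1.7 = 0.8856 / 1.7 = 0.521 km⁻¹

0.000521 m⁻¹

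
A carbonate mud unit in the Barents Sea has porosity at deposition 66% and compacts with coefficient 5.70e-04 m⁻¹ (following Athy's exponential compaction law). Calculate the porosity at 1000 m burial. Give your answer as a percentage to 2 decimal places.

37.32%

Working in km (1 km = 1000 m; c in km⁻¹ = c in m⁻¹ × 1000):
φ = φ₀·exp(−c·Z) = 0.66 × exp(−0.57 × 1) = 0.66 × exp(−0.57)
  = 0.66 × 0.5655 = 0.3732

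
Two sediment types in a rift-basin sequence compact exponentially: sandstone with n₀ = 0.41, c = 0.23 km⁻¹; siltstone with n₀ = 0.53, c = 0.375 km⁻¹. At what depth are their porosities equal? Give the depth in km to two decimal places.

1.77 km

Set n₀ₐ e^(−cₐz) = n₀ᵦ e^(−cᵦz) ⇒ ln(n₀ₐ/n₀ᵦ) = (cₐ − cᵦ)·z
z = ln(0.41/0.53) / (0.23 − 0.375) = -0.2567 / -0.145 = 1.770 km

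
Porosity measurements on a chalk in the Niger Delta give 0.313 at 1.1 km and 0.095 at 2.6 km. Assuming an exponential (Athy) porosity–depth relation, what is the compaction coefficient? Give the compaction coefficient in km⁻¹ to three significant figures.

0.795 km⁻¹

Athy: phi(Z) = phi₀ e^(−kZ) ⇒ phi₁/phi₂ = e^{k(Z₂−Z₁)} ⇒ k = ln(phi₁/phi₂)/(Z₂−Z₁)
k = ln(0.313/0.095) / (2.6 − 1.1) = ln(3.295) / 1.5 = 1.1923 / 1.5 = 0.7949 km⁻¹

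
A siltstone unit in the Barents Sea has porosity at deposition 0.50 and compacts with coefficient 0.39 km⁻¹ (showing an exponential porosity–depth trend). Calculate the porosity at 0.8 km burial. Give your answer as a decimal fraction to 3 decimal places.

0.366

phi = phi₀·exp(−k·Z) = 0.5 × exp(−0.39 × 0.8) = 0.5 × exp(−0.312)
  = 0.5 × 0.7320 = 0.3660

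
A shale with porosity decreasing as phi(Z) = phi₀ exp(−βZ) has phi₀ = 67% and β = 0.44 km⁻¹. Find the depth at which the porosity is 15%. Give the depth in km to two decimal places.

Invert Athy's law: Z = ln(phi₀/phi) / β
Z = ln(0.67/0.15) / 0.44 = ln(4.467) / 0.44 = 1.4966 / 0.44 = 3.401 km

3.40 km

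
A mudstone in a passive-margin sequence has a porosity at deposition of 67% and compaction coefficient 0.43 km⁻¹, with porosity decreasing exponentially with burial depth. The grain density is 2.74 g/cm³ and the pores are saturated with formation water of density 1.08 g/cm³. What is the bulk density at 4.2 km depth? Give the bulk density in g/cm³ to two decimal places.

2.56 g/cm³

Porosity at depth: φ = 0.67·exp(−0.43×4.2) = 0.67×0.1643 = 0.1101
Bulk density: ρ_b = (1−φ)ρ_g + φ·ρ_f = 0.8899×2.74 + 0.1101×1.08
       = 2.438 + 0.119 = 2.557 g/cm³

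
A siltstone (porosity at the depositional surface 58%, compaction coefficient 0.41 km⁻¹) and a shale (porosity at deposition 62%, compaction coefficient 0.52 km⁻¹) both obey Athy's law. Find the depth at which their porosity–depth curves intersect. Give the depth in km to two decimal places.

0.61 km

Set phi₀ₐ e^(−βₐd) = phi₀ᵦ e^(−βᵦd) ⇒ ln(phi₀ₐ/phi₀ᵦ) = (βₐ − βᵦ)·d
d = ln(0.58/0.62) / (0.41 − 0.52) = -0.0667 / -0.11 = 0.606 km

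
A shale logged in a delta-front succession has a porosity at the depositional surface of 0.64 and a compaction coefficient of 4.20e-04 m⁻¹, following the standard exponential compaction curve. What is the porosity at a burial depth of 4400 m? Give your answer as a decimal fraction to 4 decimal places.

0.1008

Working in km (1 km = 1000 m; c in km⁻¹ = c in m⁻¹ × 1000):
φ = φ₀·exp(−c·d) = 0.64 × exp(−0.42 × 4.4) = 0.64 × exp(−1.848)
  = 0.64 × 0.1576 = 0.1008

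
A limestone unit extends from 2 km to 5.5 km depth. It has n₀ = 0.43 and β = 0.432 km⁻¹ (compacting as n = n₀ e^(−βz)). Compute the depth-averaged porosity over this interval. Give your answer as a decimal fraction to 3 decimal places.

0.093

⟨n⟩ = (1/(z₂−z₁)) ∫ n₀ e^(−βz) dz = n₀·(e^(−β·z₁) − e^(−β·z₂)) / (β·(z₂−z₁))
e^(−0.432×2) = 0.4215; e^(−0.432×5.5) = 0.0929
⟨n⟩ = 0.43 × (0.4215 − 0.0929) / (0.432 × 3.5) = 0.43 × 0.2173 = 0.0934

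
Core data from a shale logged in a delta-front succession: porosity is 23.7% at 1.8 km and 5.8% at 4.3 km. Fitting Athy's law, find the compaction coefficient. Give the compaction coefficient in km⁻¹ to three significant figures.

0.563 km⁻¹

Athy: phi(d) = phi₀ e^(−βd) ⇒ phi₁/phi₂ = e^{β(d₂−d₁)} ⇒ β = ln(phi₁/phi₂)/(d₂−d₁)
β = ln(0.237/0.058) / (4.3 − 1.8) = ln(4.086) / 2.5 = 1.4076 / 2.5 = 0.563 km⁻¹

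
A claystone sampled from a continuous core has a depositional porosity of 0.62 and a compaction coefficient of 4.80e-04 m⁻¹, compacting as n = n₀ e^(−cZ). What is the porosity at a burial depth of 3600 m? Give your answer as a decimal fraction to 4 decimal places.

0.1101

Working in km (1 km = 1000 m; c in km⁻¹ = c in m⁻¹ × 1000):
n = n₀·exp(−c·Z) = 0.62 × exp(−0.48 × 3.6) = 0.62 × exp(−1.728)
  = 0.62 × 0.1776 = 0.1101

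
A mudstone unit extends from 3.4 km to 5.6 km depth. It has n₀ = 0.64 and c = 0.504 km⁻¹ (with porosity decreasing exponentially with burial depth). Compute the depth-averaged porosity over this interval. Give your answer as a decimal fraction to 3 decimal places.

0.070

⟨n⟩ = (1/(z₂−z₁)) ∫ n₀ e^(−cz) dz = n₀·(e^(−c·z₁) − e^(−c·z₂)) / (c·(z₂−z₁))
e^(−0.504×3.4) = 0.1802; e^(−0.504×5.6) = 0.0595
⟨n⟩ = 0.64 × (0.1802 − 0.0595) / (0.504 × 2.2) = 0.64 × 0.1089 = 0.0697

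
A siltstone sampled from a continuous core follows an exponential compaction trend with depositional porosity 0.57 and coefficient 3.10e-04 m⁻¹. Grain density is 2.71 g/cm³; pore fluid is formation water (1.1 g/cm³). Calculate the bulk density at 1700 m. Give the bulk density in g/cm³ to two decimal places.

Working in km (1 km = 1000 m; β in km⁻¹ = β in m⁻¹ × 1000):
Porosity at depth: n = 0.57·exp(−0.31×1.7) = 0.57×0.5904 = 0.3365
Bulk density: ρ_b = (1−n)ρ_g + n·ρ_f = 0.6635×2.71 + 0.3365×1.1
       = 1.798 + 0.370 = 2.168 g/cm³

2.17 g/cm³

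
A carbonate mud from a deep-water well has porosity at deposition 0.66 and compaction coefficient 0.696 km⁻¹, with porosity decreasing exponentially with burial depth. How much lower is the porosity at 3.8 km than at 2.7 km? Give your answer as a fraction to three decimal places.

phi(2.7) = 0.66·e^(−0.696×2.7) = 0.1008
phi(3.8) = 0.66·e^(−0.696×3.8) = 0.0469
Δphi = 0.1008 − 0.0469 = 0.0539

0.054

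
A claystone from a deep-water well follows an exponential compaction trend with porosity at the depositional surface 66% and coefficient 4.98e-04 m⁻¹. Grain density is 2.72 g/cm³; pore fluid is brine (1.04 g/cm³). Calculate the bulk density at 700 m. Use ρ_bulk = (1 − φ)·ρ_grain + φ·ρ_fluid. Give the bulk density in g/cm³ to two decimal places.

Working in km (1 km = 1000 m; k in km⁻¹ = k in m⁻¹ × 1000):
Porosity at depth: φ = 0.66·exp(−0.498×0.7) = 0.66×0.7057 = 0.4657
Bulk density: ρ_b = (1−φ)ρ_g + φ·ρ_f = 0.5343×2.72 + 0.4657×1.04
       = 1.453 + 0.484 = 1.938 g/cm³

1.94 g/cm³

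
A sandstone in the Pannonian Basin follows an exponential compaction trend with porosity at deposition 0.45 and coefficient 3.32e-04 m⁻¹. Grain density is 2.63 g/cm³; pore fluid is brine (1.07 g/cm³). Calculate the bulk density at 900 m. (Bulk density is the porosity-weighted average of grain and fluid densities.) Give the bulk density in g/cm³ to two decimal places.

2.11 g/cm³

Working in km (1 km = 1000 m; c in km⁻¹ = c in m⁻¹ × 1000):
Porosity at depth: n = 0.45·exp(−0.332×0.9) = 0.45×0.7417 = 0.3338
Bulk density: ρ_b = (1−n)ρ_g + n·ρ_f = 0.6662×2.63 + 0.3338×1.07
       = 1.752 + 0.357 = 2.109 g/cm³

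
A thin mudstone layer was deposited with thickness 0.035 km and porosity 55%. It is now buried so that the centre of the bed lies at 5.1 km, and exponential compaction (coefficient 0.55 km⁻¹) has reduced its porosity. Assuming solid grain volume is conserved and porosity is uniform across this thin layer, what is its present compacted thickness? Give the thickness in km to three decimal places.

Porosity at 5.1 km: φ = 0.55·exp(−0.55×5.1) = 0.0333
Solid-volume conservation: h(1−φ) = h₀(1−φ₀) ⇒ h = h₀·(1−φ₀)/(1−φ)
h = 0.035 × (1 − 0.55)/(1 − 0.0333) = 0.035 × 0.4655 = 0.0163 km

0.016 km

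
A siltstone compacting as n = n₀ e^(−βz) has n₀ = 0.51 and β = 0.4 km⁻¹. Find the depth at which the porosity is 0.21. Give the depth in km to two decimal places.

2.22 km

Invert Athy's law: z = ln(n₀/n) / β
z = ln(0.51/0.21) / 0.4 = ln(2.429) / 0.4 = 0.8873 / 0.4 = 2.218 km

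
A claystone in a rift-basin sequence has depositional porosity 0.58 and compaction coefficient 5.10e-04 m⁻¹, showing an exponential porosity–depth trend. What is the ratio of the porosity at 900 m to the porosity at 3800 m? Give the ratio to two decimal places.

Working in km (1 km = 1000 m; β in km⁻¹ = β in m⁻¹ × 1000):
n(d₁)/n(d₂) = e^(−β·d₁)/e^(−β·d₂) = e^{β(d₂−d₁)}
= exp(0.51 × 2.9) = exp(1.479) = 4.3886

4.39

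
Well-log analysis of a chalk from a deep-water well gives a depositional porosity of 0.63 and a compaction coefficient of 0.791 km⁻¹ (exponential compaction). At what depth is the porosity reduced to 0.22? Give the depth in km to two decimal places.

1.33 km

Invert Athy's law: d = ln(φ₀/φ) / β
d = ln(0.63/0.22) / 0.791 = ln(2.864) / 0.791 = 1.0521 / 0.791 = 1.330 km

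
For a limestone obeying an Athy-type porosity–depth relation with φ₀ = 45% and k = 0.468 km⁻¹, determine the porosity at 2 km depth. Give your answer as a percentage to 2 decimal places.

17.65%

φ = φ₀·exp(−k·d) = 0.45 × exp(−0.468 × 2) = 0.45 × exp(−0.936)
  = 0.45 × 0.3922 = 0.1765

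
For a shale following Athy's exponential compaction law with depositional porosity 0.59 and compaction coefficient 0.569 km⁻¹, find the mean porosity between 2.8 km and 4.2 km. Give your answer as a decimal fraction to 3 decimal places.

⟨φ⟩ = (1/(d₂−d₁)) ∫ φ₀ e^(−cd) dd = φ₀·(e^(−c·d₁) − e^(−c·d₂)) / (c·(d₂−d₁))
e^(−0.569×2.8) = 0.2033; e^(−0.569×4.2) = 0.0916
⟨φ⟩ = 0.59 × (0.2033 − 0.0916) / (0.569 × 1.4) = 0.59 × 0.1401 = 0.0827

0.083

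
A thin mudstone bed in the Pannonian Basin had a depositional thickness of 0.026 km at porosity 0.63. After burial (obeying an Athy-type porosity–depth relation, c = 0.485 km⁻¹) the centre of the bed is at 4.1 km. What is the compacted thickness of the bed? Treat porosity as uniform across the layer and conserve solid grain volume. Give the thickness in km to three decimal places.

0.011 km

Porosity at 4.1 km: phi = 0.63·exp(−0.485×4.1) = 0.0862
Solid-volume conservation: h(1−phi) = h₀(1−phi₀) ⇒ h = h₀·(1−phi₀)/(1−phi)
h = 0.026 × (1 − 0.63)/(1 − 0.0862) = 0.026 × 0.4049 = 0.0105 km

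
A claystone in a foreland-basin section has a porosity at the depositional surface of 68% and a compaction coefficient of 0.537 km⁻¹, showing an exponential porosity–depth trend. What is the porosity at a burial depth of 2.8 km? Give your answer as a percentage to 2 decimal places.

15.12%

φ = φ₀·exp(−k·Z) = 0.68 × exp(−0.537 × 2.8) = 0.68 × exp(−1.504)
  = 0.68 × 0.2223 = 0.1512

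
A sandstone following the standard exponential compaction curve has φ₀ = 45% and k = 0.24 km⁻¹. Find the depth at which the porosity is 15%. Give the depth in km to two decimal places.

4.58 km

Invert Athy's law: d = ln(φ₀/φ) / k
d = ln(0.45/0.15) / 0.24 = ln(3) / 0.24 = 1.0986 / 0.24 = 4.578 km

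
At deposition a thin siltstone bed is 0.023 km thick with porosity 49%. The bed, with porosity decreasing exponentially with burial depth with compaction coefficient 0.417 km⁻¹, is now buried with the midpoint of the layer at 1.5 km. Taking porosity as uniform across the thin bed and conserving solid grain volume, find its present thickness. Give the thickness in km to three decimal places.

Porosity at 1.5 km: φ = 0.49·exp(−0.417×1.5) = 0.2621
Solid-volume conservation: h(1−φ) = h₀(1−φ₀) ⇒ h = h₀·(1−φ₀)/(1−φ)
h = 0.023 × (1 − 0.49)/(1 − 0.2621) = 0.023 × 0.6912 = 0.0159 km

0.016 km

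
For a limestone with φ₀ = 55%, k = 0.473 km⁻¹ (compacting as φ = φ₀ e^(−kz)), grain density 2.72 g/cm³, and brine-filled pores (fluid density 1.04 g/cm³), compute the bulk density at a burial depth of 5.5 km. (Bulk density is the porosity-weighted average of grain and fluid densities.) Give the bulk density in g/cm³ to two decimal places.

Porosity at depth: φ = 0.55·exp(−0.473×5.5) = 0.55×0.0742 = 0.0408
Bulk density: ρ_b = (1−φ)ρ_g + φ·ρ_f = 0.9592×2.72 + 0.0408×1.04
       = 2.609 + 0.042 = 2.651 g/cm³

2.65 g/cm³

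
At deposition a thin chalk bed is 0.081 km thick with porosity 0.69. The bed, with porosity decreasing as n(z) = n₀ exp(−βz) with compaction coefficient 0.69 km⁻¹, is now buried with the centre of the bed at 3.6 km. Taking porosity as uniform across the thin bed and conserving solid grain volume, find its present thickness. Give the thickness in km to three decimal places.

Porosity at 3.6 km: n = 0.69·exp(−0.69×3.6) = 0.0576
Solid-volume conservation: h(1−n) = h₀(1−n₀) ⇒ h = h₀·(1−n₀)/(1−n)
h = 0.081 × (1 − 0.69)/(1 − 0.0576) = 0.081 × 0.3289 = 0.0266 km

0.027 km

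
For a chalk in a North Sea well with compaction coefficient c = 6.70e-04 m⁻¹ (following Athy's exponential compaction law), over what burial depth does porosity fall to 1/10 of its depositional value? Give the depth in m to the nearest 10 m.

3440 m

Working in km (1 km = 1000 m; c in km⁻¹ = c in m⁻¹ × 1000):
n/n₀ = 1/10 ⇒ exp(−c·Z) = 1/10 ⇒ Z = ln(10) / c
Z = 2.3026 / 0.67 = 3.437 km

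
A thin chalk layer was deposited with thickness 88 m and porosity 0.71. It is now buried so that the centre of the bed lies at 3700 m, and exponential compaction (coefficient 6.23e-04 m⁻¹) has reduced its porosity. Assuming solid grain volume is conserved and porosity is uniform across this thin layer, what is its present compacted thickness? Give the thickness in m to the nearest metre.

27 m

Working in km (1 km = 1000 m; k in km⁻¹ = k in m⁻¹ × 1000):
Porosity at 3.7 km: φ = 0.71·exp(−0.623×3.7) = 0.0708
Solid-volume conservation: h(1−φ) = h₀(1−φ₀) ⇒ h = h₀·(1−φ₀)/(1−φ)
h = 0.088 × (1 − 0.71)/(1 − 0.0708) = 0.088 × 0.3121 = 0.0275 km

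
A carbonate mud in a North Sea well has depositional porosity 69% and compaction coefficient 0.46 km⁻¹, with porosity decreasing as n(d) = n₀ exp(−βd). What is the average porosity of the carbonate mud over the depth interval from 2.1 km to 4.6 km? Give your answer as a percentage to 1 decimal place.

15.6%

⟨n⟩ = (1/(d₂−d₁)) ∫ n₀ e^(−βd) dd = n₀·(e^(−β·d₁) − e^(−β·d₂)) / (β·(d₂−d₁))
e^(−0.46×2.1) = 0.3806; e^(−0.46×4.6) = 0.1205
⟨n⟩ = 0.69 × (0.3806 − 0.1205) / (0.46 × 2.5) = 0.69 × 0.2262 = 0.1561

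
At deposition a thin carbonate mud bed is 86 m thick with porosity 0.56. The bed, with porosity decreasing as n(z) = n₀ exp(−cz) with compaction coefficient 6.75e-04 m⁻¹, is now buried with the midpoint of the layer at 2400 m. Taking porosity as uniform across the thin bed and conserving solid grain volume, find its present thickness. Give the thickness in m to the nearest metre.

43 m

Working in km (1 km = 1000 m; c in km⁻¹ = c in m⁻¹ × 1000):
Porosity at 2.4 km: n = 0.56·exp(−0.675×2.4) = 0.1108
Solid-volume conservation: h(1−n) = h₀(1−n₀) ⇒ h = h₀·(1−n₀)/(1−n)
h = 0.086 × (1 − 0.56)/(1 − 0.1108) = 0.086 × 0.4948 = 0.0426 km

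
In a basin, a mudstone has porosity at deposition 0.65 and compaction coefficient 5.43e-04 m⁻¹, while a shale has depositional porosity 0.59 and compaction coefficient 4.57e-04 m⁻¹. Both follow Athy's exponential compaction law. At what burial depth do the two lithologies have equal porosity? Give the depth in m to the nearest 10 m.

1130 m

Working in km (1 km = 1000 m; k in km⁻¹ = k in m⁻¹ × 1000):
Set φ₀ₐ e^(−kₐd) = φ₀ᵦ e^(−kᵦd) ⇒ ln(φ₀ₐ/φ₀ᵦ) = (kₐ − kᵦ)·d
d = ln(0.65/0.59) / (0.543 − 0.457) = 0.0968 / 0.086 = 1.126 km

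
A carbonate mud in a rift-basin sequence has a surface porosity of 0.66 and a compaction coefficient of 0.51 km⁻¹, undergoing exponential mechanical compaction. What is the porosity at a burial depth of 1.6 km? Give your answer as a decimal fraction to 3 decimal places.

0.292

φ = φ₀·exp(−k·d) = 0.66 × exp(−0.51 × 1.6) = 0.66 × exp(−0.816)
  = 0.66 × 0.4422 = 0.2918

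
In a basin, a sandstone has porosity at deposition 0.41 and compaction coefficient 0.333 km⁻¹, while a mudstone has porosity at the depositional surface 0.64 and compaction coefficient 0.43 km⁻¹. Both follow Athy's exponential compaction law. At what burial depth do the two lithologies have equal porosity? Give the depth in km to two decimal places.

4.59 km

Set n₀ₐ e^(−βₐz) = n₀ᵦ e^(−βᵦz) ⇒ ln(n₀ₐ/n₀ᵦ) = (βₐ − βᵦ)·z
z = ln(0.41/0.64) / (0.333 − 0.43) = -0.4453 / -0.097 = 4.591 km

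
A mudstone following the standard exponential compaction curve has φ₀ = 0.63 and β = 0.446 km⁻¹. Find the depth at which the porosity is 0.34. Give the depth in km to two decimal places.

Invert Athy's law: z = ln(φ₀/φ) / β
z = ln(0.63/0.34) / 0.446 = ln(1.853) / 0.446 = 0.6168 / 0.446 = 1.383 km

1.38 km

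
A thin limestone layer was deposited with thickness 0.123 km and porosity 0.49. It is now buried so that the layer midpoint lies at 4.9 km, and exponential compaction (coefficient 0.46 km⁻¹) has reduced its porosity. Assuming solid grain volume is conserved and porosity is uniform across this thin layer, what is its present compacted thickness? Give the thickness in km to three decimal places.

0.066 km

Porosity at 4.9 km: n = 0.49·exp(−0.46×4.9) = 0.0514
Solid-volume conservation: h(1−n) = h₀(1−n₀) ⇒ h = h₀·(1−n₀)/(1−n)
h = 0.123 × (1 − 0.49)/(1 − 0.0514) = 0.123 × 0.5377 = 0.0661 km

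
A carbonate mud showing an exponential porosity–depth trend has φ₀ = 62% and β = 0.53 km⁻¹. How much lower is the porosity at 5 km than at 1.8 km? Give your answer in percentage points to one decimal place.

φ(1.8) = 0.62·e^(−0.53×1.8) = 0.2388
φ(5) = 0.62·e^(−0.53×5) = 0.0438
Δφ = 0.2388 − 0.0438 = 0.1950

19.5 percentage points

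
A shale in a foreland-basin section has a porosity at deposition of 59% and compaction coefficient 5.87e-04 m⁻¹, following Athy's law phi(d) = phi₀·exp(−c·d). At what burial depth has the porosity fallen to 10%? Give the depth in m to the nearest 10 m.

Working in km (1 km = 1000 m; c in km⁻¹ = c in m⁻¹ × 1000):
Invert Athy's law: d = ln(phi₀/phi) / c
d = ln(0.59/0.1) / 0.587 = ln(5.9) / 0.587 = 1.7750 / 0.587 = 3.024 km

3020 m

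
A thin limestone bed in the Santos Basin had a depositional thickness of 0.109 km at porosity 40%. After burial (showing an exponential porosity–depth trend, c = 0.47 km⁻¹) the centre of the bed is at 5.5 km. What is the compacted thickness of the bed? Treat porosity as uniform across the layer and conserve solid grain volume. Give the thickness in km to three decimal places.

Porosity at 5.5 km: φ = 0.4·exp(−0.47×5.5) = 0.0302
Solid-volume conservation: h(1−φ) = h₀(1−φ₀) ⇒ h = h₀·(1−φ₀)/(1−φ)
h = 0.109 × (1 − 0.4)/(1 − 0.0302) = 0.109 × 0.6187 = 0.0674 km

0.067 km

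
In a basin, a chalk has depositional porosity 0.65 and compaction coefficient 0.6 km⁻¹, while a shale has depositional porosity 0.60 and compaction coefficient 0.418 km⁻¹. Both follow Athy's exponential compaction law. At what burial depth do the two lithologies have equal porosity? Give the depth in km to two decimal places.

0.44 km

Set φ₀ₐ e^(−cₐz) = φ₀ᵦ e^(−cᵦz) ⇒ ln(φ₀ₐ/φ₀ᵦ) = (cₐ − cᵦ)·z
z = ln(0.65/0.6) / (0.6 − 0.418) = 0.0800 / 0.182 = 0.440 km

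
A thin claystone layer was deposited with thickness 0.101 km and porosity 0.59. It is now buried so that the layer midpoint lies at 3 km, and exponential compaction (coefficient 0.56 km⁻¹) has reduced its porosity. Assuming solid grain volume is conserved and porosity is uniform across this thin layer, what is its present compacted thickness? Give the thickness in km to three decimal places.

Porosity at 3 km: phi = 0.59·exp(−0.56×3) = 0.1100
Solid-volume conservation: h(1−phi) = h₀(1−phi₀) ⇒ h = h₀·(1−phi₀)/(1−phi)
h = 0.101 × (1 − 0.59)/(1 − 0.1100) = 0.101 × 0.4607 = 0.0465 km

0.047 km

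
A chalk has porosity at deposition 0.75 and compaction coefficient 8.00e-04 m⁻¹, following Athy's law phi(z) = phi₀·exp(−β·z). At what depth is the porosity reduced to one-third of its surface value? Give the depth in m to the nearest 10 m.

1370 m

Working in km (1 km = 1000 m; β in km⁻¹ = β in m⁻¹ × 1000):
phi/phi₀ = 1/3 ⇒ exp(−β·z) = 1/3 ⇒ z = ln(3) / β
z = 1.0986 / 0.8 = 1.373 km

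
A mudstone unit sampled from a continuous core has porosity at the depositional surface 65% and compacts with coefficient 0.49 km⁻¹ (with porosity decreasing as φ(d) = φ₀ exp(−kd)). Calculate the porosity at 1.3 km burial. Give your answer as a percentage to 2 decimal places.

34.38%

φ = φ₀·exp(−k·d) = 0.65 × exp(−0.49 × 1.3) = 0.65 × exp(−0.637)
  = 0.65 × 0.5289 = 0.3438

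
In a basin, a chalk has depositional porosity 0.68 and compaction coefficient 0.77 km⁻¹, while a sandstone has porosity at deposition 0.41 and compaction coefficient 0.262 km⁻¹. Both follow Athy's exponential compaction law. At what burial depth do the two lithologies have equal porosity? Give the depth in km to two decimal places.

Set n₀ₐ e^(−cₐZ) = n₀ᵦ e^(−cᵦZ) ⇒ ln(n₀ₐ/n₀ᵦ) = (cₐ − cᵦ)·Z
Z = ln(0.68/0.41) / (0.77 − 0.262) = 0.5059 / 0.508 = 0.996 km

1.00 km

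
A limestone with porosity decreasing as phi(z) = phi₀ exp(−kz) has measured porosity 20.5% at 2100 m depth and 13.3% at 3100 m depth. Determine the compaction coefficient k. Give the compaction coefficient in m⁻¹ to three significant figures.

0.000433 m⁻¹

Working in km (1 km = 1000 m; k in km⁻¹ = k in m⁻¹ × 1000):
Athy: phi(z) = phi₀ e^(−kz) ⇒ phi₁/phi₂ = e^{k(z₂−z₁)} ⇒ k = ln(phi₁/phi₂)/(z₂−z₁)
k = ln(0.205/0.133) / (3.1 − 2.1) = ln(1.541) / 1 = 0.4327 / 1 = 0.4327 km⁻¹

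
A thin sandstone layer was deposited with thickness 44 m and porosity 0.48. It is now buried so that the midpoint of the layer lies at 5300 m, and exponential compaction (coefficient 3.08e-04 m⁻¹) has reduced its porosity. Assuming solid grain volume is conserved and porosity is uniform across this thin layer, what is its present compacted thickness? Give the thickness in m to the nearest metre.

Working in km (1 km = 1000 m; β in km⁻¹ = β in m⁻¹ × 1000):
Porosity at 5.3 km: φ = 0.48·exp(−0.308×5.3) = 0.0938
Solid-volume conservation: h(1−φ) = h₀(1−φ₀) ⇒ h = h₀·(1−φ₀)/(1−φ)
h = 0.044 × (1 − 0.48)/(1 − 0.0938) = 0.044 × 0.5738 = 0.0252 km

25 m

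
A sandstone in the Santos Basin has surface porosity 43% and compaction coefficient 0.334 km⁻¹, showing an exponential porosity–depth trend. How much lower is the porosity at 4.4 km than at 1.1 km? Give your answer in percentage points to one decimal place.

19.9 percentage points

φ(1.1) = 0.43·e^(−0.334×1.1) = 0.2978
φ(4.4) = 0.43·e^(−0.334×4.4) = 0.0989
Δφ = 0.2978 − 0.0989 = 0.1989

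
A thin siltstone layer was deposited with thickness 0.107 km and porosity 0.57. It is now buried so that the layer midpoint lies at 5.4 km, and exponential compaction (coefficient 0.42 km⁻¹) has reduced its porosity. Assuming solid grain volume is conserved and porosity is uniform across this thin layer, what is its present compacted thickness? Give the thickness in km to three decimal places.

Porosity at 5.4 km: n = 0.57·exp(−0.42×5.4) = 0.0590
Solid-volume conservation: h(1−n) = h₀(1−n₀) ⇒ h = h₀·(1−n₀)/(1−n)
h = 0.107 × (1 − 0.57)/(1 − 0.0590) = 0.107 × 0.4570 = 0.0489 km

0.049 km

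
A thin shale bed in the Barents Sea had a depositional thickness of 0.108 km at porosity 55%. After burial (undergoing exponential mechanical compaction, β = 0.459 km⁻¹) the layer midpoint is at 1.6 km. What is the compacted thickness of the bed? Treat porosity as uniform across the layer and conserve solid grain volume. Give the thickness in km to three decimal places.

0.066 km

Porosity at 1.6 km: φ = 0.55·exp(−0.459×1.6) = 0.2639
Solid-volume conservation: h(1−φ) = h₀(1−φ₀) ⇒ h = h₀·(1−φ₀)/(1−φ)
h = 0.108 × (1 − 0.55)/(1 − 0.2639) = 0.108 × 0.6113 = 0.0660 km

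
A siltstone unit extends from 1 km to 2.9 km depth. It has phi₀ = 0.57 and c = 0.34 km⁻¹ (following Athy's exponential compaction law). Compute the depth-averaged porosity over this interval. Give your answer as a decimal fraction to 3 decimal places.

0.299

⟨phi⟩ = (1/(Z₂−Z₁)) ∫ phi₀ e^(−cZ) dZ = phi₀·(e^(−c·Z₁) − e^(−c·Z₂)) / (c·(Z₂−Z₁))
e^(−0.34×1) = 0.7118; e^(−0.34×2.9) = 0.3731
⟨phi⟩ = 0.57 × (0.7118 − 0.3731) / (0.34 × 1.9) = 0.57 × 0.5243 = 0.2989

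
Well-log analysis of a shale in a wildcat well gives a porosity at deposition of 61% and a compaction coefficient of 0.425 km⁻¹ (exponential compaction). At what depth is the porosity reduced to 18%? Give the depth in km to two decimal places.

Invert Athy's law: z = ln(φ₀/φ) / k
z = ln(0.61/0.18) / 0.425 = ln(3.389) / 0.425 = 1.2205 / 0.425 = 2.872 km

2.87 km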